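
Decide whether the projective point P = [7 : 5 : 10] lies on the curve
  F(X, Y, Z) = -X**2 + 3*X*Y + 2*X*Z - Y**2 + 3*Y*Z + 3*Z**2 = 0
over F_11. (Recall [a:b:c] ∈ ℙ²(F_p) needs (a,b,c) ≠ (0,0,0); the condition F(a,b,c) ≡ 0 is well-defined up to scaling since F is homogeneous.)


F(7,5,10) ≡ 5 (mod 11); P is NOT on the curve.

Evaluate F(7, 5, 10) term-by-term (mod 11).
  -X**2 ↦ -1·49·1·1 = -49
  3*X*Y ↦ 3·7·5·1 = 105
  2*X*Z ↦ 2·7·1·10 = 140
  -Y**2 ↦ -1·1·25·1 = -25
  3*Y*Z ↦ 3·1·5·10 = 150
  3*Z**2 ↦ 3·1·1·100 = 300
Sum: F(7, 5, 10) = (-49) + (105) + (140) + (-25) + (150) + (300) = 621.
Reducing mod 11: 621 ≡ 5 (mod 11).
Since F(a, b, c) ≡ 5 ≠ 0 (mod 11), P does NOT lie on the curve.


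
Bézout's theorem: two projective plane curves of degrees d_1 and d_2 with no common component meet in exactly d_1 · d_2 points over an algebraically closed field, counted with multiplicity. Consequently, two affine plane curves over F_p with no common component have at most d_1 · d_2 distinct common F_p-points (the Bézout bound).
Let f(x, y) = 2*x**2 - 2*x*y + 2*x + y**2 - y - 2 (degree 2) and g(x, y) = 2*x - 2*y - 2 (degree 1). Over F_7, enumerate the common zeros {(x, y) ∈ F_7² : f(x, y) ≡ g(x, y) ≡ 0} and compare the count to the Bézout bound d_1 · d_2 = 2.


Common zeros: {(0, 6), (6, 5)}; count = 2; Bézout bound = 2.

deg(f) = 2, deg(g) = 1, so Bézout bound = 2.
Scan x ∈ F_7. For each x, list the y ∈ F_7 with f(x, y) ≡ 0 and those with g(x, y) ≡ 0 (mod 7); the common zeros in that column are the intersection.
  x = 0: f ≡ 0 at y ∈ {2, 6}; g ≡ 0 at y ∈ {6}; common: {6}.
  x = 1: f ≡ 0 at y ∈ {1, 2}; g ≡ 0 at y ∈ {0}; common: ∅.
  x = 2: f ≡ 0 at y ∈ ∅; g ≡ 0 at y ∈ {1}; common: ∅.
  x = 3: f ≡ 0 at y ∈ ∅; g ≡ 0 at y ∈ {2}; common: ∅.
  x = 4: f ≡ 0 at y ∈ ∅; g ≡ 0 at y ∈ {3}; common: ∅.
  x = 5: f ≡ 0 at y ∈ {5, 6}; g ≡ 0 at y ∈ {4}; common: ∅.
  x = 6: f ≡ 0 at y ∈ {1, 5}; g ≡ 0 at y ∈ {5}; common: {5}.
Collecting: common zeros = {(0, 6), (6, 5)}, so the count is 2.
Comparison with the Bézout bound: 2 ≤ 2 = deg(f)·deg(g), as expected for curves with no common component (the bound is attained).


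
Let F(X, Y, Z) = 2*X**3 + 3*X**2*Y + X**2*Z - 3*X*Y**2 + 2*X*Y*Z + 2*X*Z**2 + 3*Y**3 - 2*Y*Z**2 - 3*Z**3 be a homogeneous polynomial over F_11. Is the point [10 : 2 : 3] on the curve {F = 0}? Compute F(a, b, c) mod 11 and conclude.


F(10,2,3) ≡ 6 (mod 11); P is NOT on the curve.

Evaluate F(10, 2, 3) term-by-term (mod 11).
  2*X**3 ↦ 2·1000·1·1 = 2000
  3*X**2*Y ↦ 3·100·2·1 = 600
  X**2*Z ↦ 1·100·1·3 = 300
  -3*X*Y**2 ↦ -3·10·4·1 = -120
  2*X*Y*Z ↦ 2·10·2·3 = 120
  2*X*Z**2 ↦ 2·10·1·9 = 180
  3*Y**3 ↦ 3·1·8·1 = 24
  -2*Y*Z**2 ↦ -2·1·2·9 = -36
  -3*Z**3 ↦ -3·1·1·27 = -81
Sum: F(10, 2, 3) = (2000) + (600) + (300) + (-120) + (120) + (180) + (24) + (-36) + (-81) = 2987.
Reducing mod 11: 2987 ≡ 6 (mod 11).
Since F(a, b, c) ≡ 6 ≠ 0 (mod 11), P does NOT lie on the curve.


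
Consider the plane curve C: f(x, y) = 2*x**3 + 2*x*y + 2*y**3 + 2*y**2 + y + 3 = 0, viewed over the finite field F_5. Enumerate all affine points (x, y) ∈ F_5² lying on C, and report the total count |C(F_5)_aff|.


Affine F_5-points: {(1, 0), (1, 2), (3, 2), (3, 3), (3, 4), (4, 3)}; count = 6.

For each of the 25 pairs (x, y) ∈ F_5², evaluate f(x, y) mod 5. Record the zeros.
  x = 0: [0↦3, 1↦3, 2↦4, 3↦3, 4↦2]  zeros at y ∈ ∅
  x = 1: [0↦0, 1↦2, 2↦0, 3↦1, 4↦2]  zeros at y ∈ {0, 2}
  x = 2: [0↦4, 1↦3, 2↦3, 3↦1, 4↦4]  zeros at y ∈ ∅
  x = 3: [0↦2, 1↦3, 2↦0, 3↦0, 4↦0]  zeros at y ∈ {2, 3, 4}
  x = 4: [0↦1, 1↦4, 2↦3, 3↦0, 4↦2]  zeros at y ∈ {3}
Collecting zeros: affine points = {(1, 0), (1, 2), (3, 2), (3, 3), (3, 4), (4, 3)}.
Total count |C(F_5)_aff| = 6.


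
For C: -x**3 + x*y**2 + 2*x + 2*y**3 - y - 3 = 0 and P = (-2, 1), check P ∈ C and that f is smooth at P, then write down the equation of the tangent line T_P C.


Tangent line at P: -9*x + y - 19 = 0.

Step 1: f(-2, 1) = 0, so P lies on C.
Step 2: partial derivatives
  f_x(x, y) = -3*x**2 + y**2 + 2, f_y(x, y) = 2*x*y + 6*y**2 - 1.
  f_x(P) = -9, f_y(P) = 1 (gradient nonzero, so P is smooth).
Step 3: tangent line at P: -9·(x − -2) + 1·(y − 1) = 0.
Expanding: -9*x + y - 19 = 0.


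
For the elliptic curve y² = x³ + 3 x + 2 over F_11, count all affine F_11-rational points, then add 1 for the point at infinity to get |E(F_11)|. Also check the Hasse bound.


Affine points = {(2, 4), (2, 7), (3, 4), (3, 7), (4, 1), (4, 10), (6, 4), (6, 7), (7, 5), (7, 6), (10, 3), (10, 8)}; affine count = 12; |E(F_11)| = 13.

Discriminant check: Δ ∝ 4a³ + 27b² = 4·3³ + 27·2² = 4·27 + 27·4 ≡ 7 (mod 11). Nonzero ⇒ E is nonsingular.
For each x ∈ F_11, compute rhs = x³ + 3·x + 2 mod 11, then count y ∈ F_11 with y² ≡ rhs.
  x = 0: rhs = 2, matching y values: none (0 points).
  x = 1: rhs = 6, matching y values: none (0 points).
  x = 2: rhs = 5, matching y values: 4, 7 (2 points).
  x = 3: rhs = 5, matching y values: 4, 7 (2 points).
  x = 4: rhs = 1, matching y values: 1, 10 (2 points).
  x = 5: rhs = 10, matching y values: none (0 points).
  x = 6: rhs = 5, matching y values: 4, 7 (2 points).
  x = 7: rhs = 3, matching y values: 5, 6 (2 points).
  x = 8: rhs = 10, matching y values: none (0 points).
  x = 9: rhs = 10, matching y values: none (0 points).
  x = 10: rhs = 9, matching y values: 3, 8 (2 points).
Total affine count: 12.
Full point count |E(F_11)| = 12 + 1 = 13.
Hasse bound: |13 − (11+1)| = |1| = 1 ≤ 2√11 ≈ 6.6332 ✓.


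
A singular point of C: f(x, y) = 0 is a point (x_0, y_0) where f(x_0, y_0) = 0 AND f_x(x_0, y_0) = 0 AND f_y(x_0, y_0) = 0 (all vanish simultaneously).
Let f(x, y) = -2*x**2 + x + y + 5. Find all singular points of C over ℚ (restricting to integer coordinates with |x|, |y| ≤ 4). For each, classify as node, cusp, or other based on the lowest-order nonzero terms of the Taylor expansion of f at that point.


No singular points in the scanned grid; C is smooth there.

Compute partial derivatives:
  f_x = 1 - 4*x.
  f_y = 1.
f_y = 1 is a nonzero constant, so f_y never vanishes: no point (x, y) can satisfy f = f_x = f_y = 0. In particular no (x, y) ∈ {−4, ..., 4}² is singular; the curve is smooth.


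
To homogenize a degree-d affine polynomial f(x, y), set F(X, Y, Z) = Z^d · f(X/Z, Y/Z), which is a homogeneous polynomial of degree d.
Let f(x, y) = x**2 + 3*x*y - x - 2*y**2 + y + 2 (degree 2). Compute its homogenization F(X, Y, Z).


F(X, Y, Z) = X**2 + 3*X*Y - X*Z - 2*Y**2 + Y*Z + 2*Z**2

deg(f) = 2.
Substitute x = X/Z, y = Y/Z into f, then multiply by Z^2.
  monomial 1·x^2·y^0 ↦ 1·X^2·Y^0·Z^0.
  monomial 3·x^1·y^1 ↦ 3·X^1·Y^1·Z^0.
  monomial -1·x^1·y^0 ↦ -1·X^1·Y^0·Z^1.
  monomial -2·x^0·y^2 ↦ -2·X^0·Y^2·Z^0.
  monomial 1·x^0·y^1 ↦ 1·X^0·Y^1·Z^1.
  monomial 2·x^0·y^0 ↦ 2·X^0·Y^0·Z^2.
Collecting: F(X, Y, Z) = X**2 + 3*X*Y - X*Z - 2*Y**2 + Y*Z + 2*Z**2.


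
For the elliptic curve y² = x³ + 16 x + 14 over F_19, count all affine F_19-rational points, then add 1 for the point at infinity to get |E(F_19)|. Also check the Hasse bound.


Affine points = {(2, 4), (2, 15), (4, 3), (4, 16), (11, 1), (11, 18), (13, 5), (13, 14), (15, 0), (18, 4), (18, 15)}; affine count = 11; |E(F_19)| = 12.

Discriminant check: Δ ∝ 4a³ + 27b² = 4·16³ + 27·14² = 4·4096 + 27·196 ≡ 16 (mod 19). Nonzero ⇒ E is nonsingular.
For each x ∈ F_19, compute rhs = x³ + 16·x + 14 mod 19, then count y ∈ F_19 with y² ≡ rhs.
  x = 0: rhs = 14, matching y values: none (0 points).
  x = 1: rhs = 12, matching y values: none (0 points).
  x = 2: rhs = 16, matching y values: 4, 15 (2 points).
  x = 3: rhs = 13, matching y values: none (0 points).
  x = 4: rhs = 9, matching y values: 3, 16 (2 points).
  x = 5: rhs = 10, matching y values: none (0 points).
  x = 6: rhs = 3, matching y values: none (0 points).
  x = 7: rhs = 13, matching y values: none (0 points).
  x = 8: rhs = 8, matching y values: none (0 points).
  x = 9: rhs = 13, matching y values: none (0 points).
  x = 10: rhs = 15, matching y values: none (0 points).
  x = 11: rhs = 1, matching y values: 1, 18 (2 points).
  x = 12: rhs = 15, matching y values: none (0 points).
  x = 13: rhs = 6, matching y values: 5, 14 (2 points).
  x = 14: rhs = 18, matching y values: none (0 points).
  x = 15: rhs = 0, matching y values: 0 (1 points).
  x = 16: rhs = 15, matching y values: none (0 points).
  x = 17: rhs = 12, matching y values: none (0 points).
  x = 18: rhs = 16, matching y values: 4, 15 (2 points).
Total affine count: 11.
Full point count |E(F_19)| = 11 + 1 = 12.
Hasse bound: |12 − (19+1)| = |-8| = 8 ≤ 2√19 ≈ 8.7178 ✓.


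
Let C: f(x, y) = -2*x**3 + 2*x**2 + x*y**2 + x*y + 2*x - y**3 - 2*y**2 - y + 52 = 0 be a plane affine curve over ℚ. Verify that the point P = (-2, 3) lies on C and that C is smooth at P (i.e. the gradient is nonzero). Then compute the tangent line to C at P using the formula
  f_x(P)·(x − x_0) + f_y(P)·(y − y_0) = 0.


Tangent line at P: -18*x - 54*y + 126 = 0.

Step 1: f(-2, 3) = 0, so P lies on C.
Step 2: partial derivatives
  f_x(x, y) = -6*x**2 + 4*x + y**2 + y + 2, f_y(x, y) = 2*x*y + x - 3*y**2 - 4*y - 1.
  f_x(P) = -18, f_y(P) = -54 (gradient nonzero, so P is smooth).
Step 3: tangent line at P: -18·(x − -2) + -54·(y − 3) = 0.
Expanding: -18*x - 54*y + 126 = 0.


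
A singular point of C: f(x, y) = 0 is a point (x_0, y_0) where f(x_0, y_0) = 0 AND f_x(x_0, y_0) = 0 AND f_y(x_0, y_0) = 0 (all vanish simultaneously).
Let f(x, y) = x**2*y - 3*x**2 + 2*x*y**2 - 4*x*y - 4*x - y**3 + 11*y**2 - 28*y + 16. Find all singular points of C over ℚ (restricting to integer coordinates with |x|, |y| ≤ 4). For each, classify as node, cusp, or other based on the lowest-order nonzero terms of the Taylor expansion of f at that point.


Singular points: {(-2, 2)}; classification: node.

Compute partial derivatives:
  f_x = 2*x*y - 6*x + 2*y**2 - 4*y - 4.
  f_y = x**2 + 4*x*y - 4*x - 3*y**2 + 22*y - 28.
Scan x_0 ∈ {−4, ..., 4}. For each x_0, f_y(x_0, y) is a polynomial in y; find its integer roots y ∈ {−4, ..., 4}, then test f_x and f at those candidates.
  x = -4: f_y(-4, y) = -3*y**2 + 6*y + 4; no integer root y with |y| ≤ 4.
  x = -3: f_y(-3, y) = -3*y**2 + 10*y - 7; vanishes at y ∈ {1}. (-3, 1): f_x = 6 ≠ 0.
  x = -2: f_y(-2, y) = -3*y**2 + 14*y - 16; vanishes at y ∈ {2}. (-2, 2): f_x = 0, f = 0 — SINGULAR.
  x = -1: f_y(-1, y) = -3*y**2 + 18*y - 23; no integer root y with |y| ≤ 4.
  x = 0: f_y(0, y) = -3*y**2 + 22*y - 28; no integer root y with |y| ≤ 4.
  x = 1: f_y(1, y) = -3*y**2 + 26*y - 31; no integer root y with |y| ≤ 4.
  x = 2: f_y(2, y) = -3*y**2 + 30*y - 32; no integer root y with |y| ≤ 4.
  x = 3: f_y(3, y) = -3*y**2 + 34*y - 31; vanishes at y ∈ {1}. (3, 1): f_x = -18 ≠ 0.
  x = 4: f_y(4, y) = -3*y**2 + 38*y - 28; no integer root y with |y| ≤ 4.
Only singular point on the grid: (-2, 2).
Classify: substitute x = -2 + u, y = 2 + v and expand: f = u**2*v - u**2 + 2*u*v**2 - v**3 + v**2.
No constant or linear terms (consistent with a singular point). Quadratic part: -u**2 + v**2. Cubic part: u**2*v + 2*u*v**2 - v**3.
The quadratic part v**2 - u**2 = (v − u)(v + u) splits into two distinct linear factors, so there are two distinct tangent lines y − 2 = ±(x − -2) — this is a node (ordinary double point).
Classification: node.


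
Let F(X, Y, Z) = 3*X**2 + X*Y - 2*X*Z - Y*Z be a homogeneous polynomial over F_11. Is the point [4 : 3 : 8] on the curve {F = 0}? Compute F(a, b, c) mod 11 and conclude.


F(4,3,8) ≡ 5 (mod 11); P is NOT on the curve.

Evaluate F(4, 3, 8) term-by-term (mod 11).
  3*X**2 ↦ 3·16·1·1 = 48
  X*Y ↦ 1·4·3·1 = 12
  -2*X*Z ↦ -2·4·1·8 = -64
  -Y*Z ↦ -1·1·3·8 = -24
Sum: F(4, 3, 8) = (48) + (12) + (-64) + (-24) = -28.
Reducing mod 11: -28 ≡ 5 (mod 11).
Since F(a, b, c) ≡ 5 ≠ 0 (mod 11), P does NOT lie on the curve.


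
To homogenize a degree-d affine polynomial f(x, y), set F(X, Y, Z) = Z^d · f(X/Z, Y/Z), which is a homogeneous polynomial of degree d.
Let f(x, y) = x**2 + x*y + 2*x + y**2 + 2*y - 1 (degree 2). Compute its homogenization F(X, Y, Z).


F(X, Y, Z) = X**2 + X*Y + 2*X*Z + Y**2 + 2*Y*Z - Z**2

deg(f) = 2.
Substitute x = X/Z, y = Y/Z into f, then multiply by Z^2.
  monomial 1·x^2·y^0 ↦ 1·X^2·Y^0·Z^0.
  monomial 1·x^1·y^1 ↦ 1·X^1·Y^1·Z^0.
  monomial 2·x^1·y^0 ↦ 2·X^1·Y^0·Z^1.
  monomial 1·x^0·y^2 ↦ 1·X^0·Y^2·Z^0.
  monomial 2·x^0·y^1 ↦ 2·X^0·Y^1·Z^1.
  monomial -1·x^0·y^0 ↦ -1·X^0·Y^0·Z^2.
Collecting: F(X, Y, Z) = X**2 + X*Y + 2*X*Z + Y**2 + 2*Y*Z - Z**2.


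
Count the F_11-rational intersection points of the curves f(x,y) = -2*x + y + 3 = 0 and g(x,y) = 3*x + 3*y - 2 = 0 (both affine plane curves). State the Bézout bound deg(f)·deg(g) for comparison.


Common zeros: {(0, 8)}; count = 1; Bézout bound = 1.

deg(f) = 1, deg(g) = 1, so Bézout bound = 1.
Scan x ∈ F_11. For each x, list the y ∈ F_11 with f(x, y) ≡ 0 and those with g(x, y) ≡ 0 (mod 11); the common zeros in that column are the intersection.
  x = 0: f ≡ 0 at y ∈ {8}; g ≡ 0 at y ∈ {8}; common: {8}.
  x = 1: f ≡ 0 at y ∈ {10}; g ≡ 0 at y ∈ {7}; common: ∅.
  x = 2: f ≡ 0 at y ∈ {1}; g ≡ 0 at y ∈ {6}; common: ∅.
  x = 3: f ≡ 0 at y ∈ {3}; g ≡ 0 at y ∈ {5}; common: ∅.
  x = 4: f ≡ 0 at y ∈ {5}; g ≡ 0 at y ∈ {4}; common: ∅.
  x = 5: f ≡ 0 at y ∈ {7}; g ≡ 0 at y ∈ {3}; common: ∅.
  x = 6: f ≡ 0 at y ∈ {9}; g ≡ 0 at y ∈ {2}; common: ∅.
  x = 7: f ≡ 0 at y ∈ {0}; g ≡ 0 at y ∈ {1}; common: ∅.
  x = 8: f ≡ 0 at y ∈ {2}; g ≡ 0 at y ∈ {0}; common: ∅.
  x = 9: f ≡ 0 at y ∈ {4}; g ≡ 0 at y ∈ {10}; common: ∅.
  x = 10: f ≡ 0 at y ∈ {6}; g ≡ 0 at y ∈ {9}; common: ∅.
Collecting: common zeros = {(0, 8)}, so the count is 1.
Comparison with the Bézout bound: 1 ≤ 1 = deg(f)·deg(g), as expected for curves with no common component (the bound is attained).


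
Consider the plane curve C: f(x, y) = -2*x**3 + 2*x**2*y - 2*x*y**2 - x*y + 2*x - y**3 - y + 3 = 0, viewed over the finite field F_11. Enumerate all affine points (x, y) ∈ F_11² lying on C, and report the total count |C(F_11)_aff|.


Affine F_11-points: {(0, 8), (1, 1), (2, 5), (2, 8), (4, 1), (6, 5), (6, 8), (7, 1), (8, 5), (9, 10), (10, 3)}; count = 11.

For each of the 121 pairs (x, y) ∈ F_11², evaluate f(x, y) mod 11. Record the zeros.
  x = 0: [0↦3, 1↦1, 2↦4, 3↦6, 4↦1, 5↦5, 6↦1, 7↦5, 8↦0, 9↦2, 10↦5]  zeros at y ∈ {8}
  x = 1: [0↦3, 1↦0, 2↦9, 3↦2, 4↦6, 5↦4, 6↦1, 7↦2, 8↦1, 9↦3, 10↦2]  zeros at y ∈ {1}
  x = 2: [0↦2, 1↦2, 2↦10, 3↦9, 4↦4, 5↦0, 6↦2, 7↦4, 8↦0, 9↦6, 10↦5]  zeros at y ∈ {5, 8}
  x = 3: [0↦10, 1↦6, 2↦6, 3↦4, 4↦5, 5↦3, 6↦3, 7↦10, 8↦7, 9↦10, 10↦2]  zeros at y ∈ ∅
  x = 4: [0↦4, 1↦0, 2↦7, 3↦8, 4↦8, 5↦1, 6↦3, 7↦8, 8↦10, 9↦3, 10↦3]  zeros at y ∈ {1}
  x = 5: [0↦5, 1↦5, 2↦1, 3↦9, 4↦1, 5↦4, 6↦1, 7↦8, 8↦8, 9↦6, 10↦7]  zeros at y ∈ ∅
  x = 6: [0↦1, 1↦9, 2↦9, 3↦6, 4↦5, 5↦0, 6↦7, 7↦9, 8↦0, 9↦7, 10↦2]  zeros at y ∈ {5, 8}
  x = 7: [0↦2, 1↦0, 2↦8, 3↦9, 4↦8, 5↦10, 6↦9, 7↦10, 8↦7, 9↦5, 10↦9]  zeros at y ∈ {1}
  x = 8: [0↦7, 1↦10, 2↦8, 3↦6, 4↦9, 5↦0, 6↦6, 7↦10, 8↦6, 9↦10, 10↦5]  zeros at y ∈ {5}
  x = 9: [0↦4, 1↦5, 2↦8, 3↦7, 4↦7, 5↦2, 6↦8, 7↦8, 8↦7, 9↦10, 10↦0]  zeros at y ∈ {10}
  x = 10: [0↦3, 1↦6, 2↦7, 3↦0, 4↦1, 5↦4, 6↦3, 7↦3, 8↦9, 9↦4, 10↦4]  zeros at y ∈ {3}
Collecting zeros: affine points = {(0, 8), (1, 1), (2, 5), (2, 8), (4, 1), (6, 5), (6, 8), (7, 1), (8, 5), (9, 10), (10, 3)}.
Total count |C(F_11)_aff| = 11.


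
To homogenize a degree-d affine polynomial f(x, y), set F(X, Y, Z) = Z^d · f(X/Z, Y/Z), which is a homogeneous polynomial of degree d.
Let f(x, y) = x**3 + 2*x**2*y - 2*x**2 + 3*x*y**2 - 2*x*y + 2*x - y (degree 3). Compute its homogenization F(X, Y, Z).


F(X, Y, Z) = X**3 + 2*X**2*Y - 2*X**2*Z + 3*X*Y**2 - 2*X*Y*Z + 2*X*Z**2 - Y*Z**2

deg(f) = 3.
Substitute x = X/Z, y = Y/Z into f, then multiply by Z^3.
  monomial 1·x^3·y^0 ↦ 1·X^3·Y^0·Z^0.
  monomial 2·x^2·y^1 ↦ 2·X^2·Y^1·Z^0.
  monomial -2·x^2·y^0 ↦ -2·X^2·Y^0·Z^1.
  monomial 3·x^1·y^2 ↦ 3·X^1·Y^2·Z^0.
  monomial -2·x^1·y^1 ↦ -2·X^1·Y^1·Z^1.
  monomial 2·x^1·y^0 ↦ 2·X^1·Y^0·Z^2.
  monomial -1·x^0·y^1 ↦ -1·X^0·Y^1·Z^2.
Collecting: F(X, Y, Z) = X**3 + 2*X**2*Y - 2*X**2*Z + 3*X*Y**2 - 2*X*Y*Z + 2*X*Z**2 - Y*Z**2.


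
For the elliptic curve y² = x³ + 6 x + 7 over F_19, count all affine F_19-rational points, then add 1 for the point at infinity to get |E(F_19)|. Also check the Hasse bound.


Affine points = {(0, 8), (0, 11), (4, 0), (8, 4), (8, 15), (9, 7), (9, 12), (11, 6), (11, 13), (14, 2), (14, 17), (16, 0), (17, 5), (17, 14), (18, 0)}; affine count = 15; |E(F_19)| = 16.

Discriminant check: Δ ∝ 4a³ + 27b² = 4·6³ + 27·7² = 4·216 + 27·49 ≡ 2 (mod 19). Nonzero ⇒ E is nonsingular.
For each x ∈ F_19, compute rhs = x³ + 6·x + 7 mod 19, then count y ∈ F_19 with y² ≡ rhs.
  x = 0: rhs = 7, matching y values: 8, 11 (2 points).
  x = 1: rhs = 14, matching y values: none (0 points).
  x = 2: rhs = 8, matching y values: none (0 points).
  x = 3: rhs = 14, matching y values: none (0 points).
  x = 4: rhs = 0, matching y values: 0 (1 points).
  x = 5: rhs = 10, matching y values: none (0 points).
  x = 6: rhs = 12, matching y values: none (0 points).
  x = 7: rhs = 12, matching y values: none (0 points).
  x = 8: rhs = 16, matching y values: 4, 15 (2 points).
  x = 9: rhs = 11, matching y values: 7, 12 (2 points).
  x = 10: rhs = 3, matching y values: none (0 points).
  x = 11: rhs = 17, matching y values: 6, 13 (2 points).
  x = 12: rhs = 2, matching y values: none (0 points).
  x = 13: rhs = 2, matching y values: none (0 points).
  x = 14: rhs = 4, matching y values: 2, 17 (2 points).
  x = 15: rhs = 14, matching y values: none (0 points).
  x = 16: rhs = 0, matching y values: 0 (1 points).
  x = 17: rhs = 6, matching y values: 5, 14 (2 points).
  x = 18: rhs = 0, matching y values: 0 (1 points).
Total affine count: 15.
Full point count |E(F_19)| = 15 + 1 = 16.
Hasse bound: |16 − (19+1)| = |-4| = 4 ≤ 2√19 ≈ 8.7178 ✓.


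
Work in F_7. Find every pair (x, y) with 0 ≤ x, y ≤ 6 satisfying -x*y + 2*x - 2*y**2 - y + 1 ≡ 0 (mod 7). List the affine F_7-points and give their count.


Affine F_7-points: {(0, 4), (0, 6), (1, 3), (2, 1), (3, 0), (3, 5)}; count = 6.

For each of the 49 pairs (x, y) ∈ F_7², evaluate f(x, y) mod 7. Record the zeros.
  x = 0: [0↦1, 1↦5, 2↦5, 3↦1, 4↦0, 5↦2, 6↦0]  zeros at y ∈ {4, 6}
  x = 1: [0↦3, 1↦6, 2↦5, 3↦0, 4↦5, 5↦6, 6↦3]  zeros at y ∈ {3}
  x = 2: [0↦5, 1↦0, 2↦5, 3↦6, 4↦3, 5↦3, 6↦6]  zeros at y ∈ {1}
  x = 3: [0↦0, 1↦1, 2↦5, 3↦5, 4↦1, 5↦0, 6↦2]  zeros at y ∈ {0, 5}
  x = 4: [0↦2, 1↦2, 2↦5, 3↦4, 4↦6, 5↦4, 6↦5]  zeros at y ∈ ∅
  x = 5: [0↦4, 1↦3, 2↦5, 3↦3, 4↦4, 5↦1, 6↦1]  zeros at y ∈ ∅
  x = 6: [0↦6, 1↦4, 2↦5, 3↦2, 4↦2, 5↦5, 6↦4]  zeros at y ∈ ∅
Collecting zeros: affine points = {(0, 4), (0, 6), (1, 3), (2, 1), (3, 0), (3, 5)}.
Total count |C(F_7)_aff| = 6.


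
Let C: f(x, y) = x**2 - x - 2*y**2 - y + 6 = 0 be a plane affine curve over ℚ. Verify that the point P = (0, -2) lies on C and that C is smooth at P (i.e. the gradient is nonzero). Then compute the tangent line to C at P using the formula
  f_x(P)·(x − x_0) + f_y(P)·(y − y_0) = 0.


Tangent line at P: -x + 7*y + 14 = 0.

Step 1: f(0, -2) = 0, so P lies on C.
Step 2: partial derivatives
  f_x(x, y) = 2*x - 1, f_y(x, y) = -4*y - 1.
  f_x(P) = -1, f_y(P) = 7 (gradient nonzero, so P is smooth).
Step 3: tangent line at P: -1·(x − 0) + 7·(y − -2) = 0.
Expanding: -x + 7*y + 14 = 0.


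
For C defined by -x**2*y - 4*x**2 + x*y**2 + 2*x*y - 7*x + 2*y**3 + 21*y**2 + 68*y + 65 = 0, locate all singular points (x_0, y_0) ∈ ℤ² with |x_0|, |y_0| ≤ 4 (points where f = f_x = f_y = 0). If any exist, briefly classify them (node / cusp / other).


Singular points: {(-2, -3)}; classification: node.

Compute partial derivatives:
  f_x = -2*x*y - 8*x + y**2 + 2*y - 7.
  f_y = -x**2 + 2*x*y + 2*x + 6*y**2 + 42*y + 68.
Scan x_0 ∈ {−4, ..., 4}. For each x_0, f_y(x_0, y) is a polynomial in y; find its integer roots y ∈ {−4, ..., 4}, then test f_x and f at those candidates.
  x = -4: f_y(-4, y) = 6*y**2 + 34*y + 44; vanishes at y ∈ {-2}. (-4, -2): f_x = 9 ≠ 0.
  x = -3: f_y(-3, y) = 6*y**2 + 36*y + 53; no integer root y with |y| ≤ 4.
  x = -2: f_y(-2, y) = 6*y**2 + 38*y + 60; vanishes at y ∈ {-3}. (-2, -3): f_x = 0, f = 0 — SINGULAR.
  x = -1: f_y(-1, y) = 6*y**2 + 40*y + 65; no integer root y with |y| ≤ 4.
  x = 0: f_y(0, y) = 6*y**2 + 42*y + 68; no integer root y with |y| ≤ 4.
  x = 1: f_y(1, y) = 6*y**2 + 44*y + 69; no integer root y with |y| ≤ 4.
  x = 2: f_y(2, y) = 6*y**2 + 46*y + 68; vanishes at y ∈ {-2}. (2, -2): f_x = -15 ≠ 0.
  x = 3: f_y(3, y) = 6*y**2 + 48*y + 65; no integer root y with |y| ≤ 4.
  x = 4: f_y(4, y) = 6*y**2 + 50*y + 60; no integer root y with |y| ≤ 4.
Only singular point on the grid: (-2, -3).
Classify: substitute x = -2 + u, y = -3 + v and expand: f = -u**2*v - u**2 + u*v**2 + 2*v**3 + v**2.
No constant or linear terms (consistent with a singular point). Quadratic part: -u**2 + v**2. Cubic part: -u**2*v + u*v**2 + 2*v**3.
The quadratic part v**2 - u**2 = (v − u)(v + u) splits into two distinct linear factors, so there are two distinct tangent lines y − -3 = ±(x − -2) — this is a node (ordinary double point).
Classification: node.


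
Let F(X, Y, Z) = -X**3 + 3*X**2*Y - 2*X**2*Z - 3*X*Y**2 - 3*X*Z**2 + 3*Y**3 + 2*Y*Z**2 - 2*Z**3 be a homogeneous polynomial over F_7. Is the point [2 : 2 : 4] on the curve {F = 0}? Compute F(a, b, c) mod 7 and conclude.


F(2,2,4) ≡ 6 (mod 7); P is NOT on the curve.

Evaluate F(2, 2, 4) term-by-term (mod 7).
  -X**3 ↦ -1·8·1·1 = -8
  3*X**2*Y ↦ 3·4·2·1 = 24
  -2*X**2*Z ↦ -2·4·1·4 = -32
  -3*X*Y**2 ↦ -3·2·4·1 = -24
  -3*X*Z**2 ↦ -3·2·1·16 = -96
  3*Y**3 ↦ 3·1·8·1 = 24
  2*Y*Z**2 ↦ 2·1·2·16 = 64
  -2*Z**3 ↦ -2·1·1·64 = -128
Sum: F(2, 2, 4) = (-8) + (24) + (-32) + (-24) + (-96) + (24) + (64) + (-128) = -176.
Reducing mod 7: -176 ≡ 6 (mod 7).
Since F(a, b, c) ≡ 6 ≠ 0 (mod 7), P does NOT lie on the curve.


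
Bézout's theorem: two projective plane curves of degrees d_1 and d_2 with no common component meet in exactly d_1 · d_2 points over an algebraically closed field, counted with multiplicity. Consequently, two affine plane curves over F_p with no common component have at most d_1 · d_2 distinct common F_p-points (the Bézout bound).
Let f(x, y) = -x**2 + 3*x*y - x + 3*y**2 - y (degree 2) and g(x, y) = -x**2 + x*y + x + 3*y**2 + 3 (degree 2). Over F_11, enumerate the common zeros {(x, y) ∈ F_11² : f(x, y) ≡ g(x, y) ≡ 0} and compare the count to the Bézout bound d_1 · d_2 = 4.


Common zeros: {(2, 6)}; count = 1; Bézout bound = 4.

deg(f) = 2, deg(g) = 2, so Bézout bound = 4.
Scan x ∈ F_11. For each x, list the y ∈ F_11 with f(x, y) ≡ 0 and those with g(x, y) ≡ 0 (mod 11); the common zeros in that column are the intersection.
  x = 0: f ≡ 0 at y ∈ {0, 4}; g ≡ 0 at y ∈ ∅; common: ∅.
  x = 1: f ≡ 0 at y ∈ ∅; g ≡ 0 at y ∈ {3, 4}; common: ∅.
  x = 2: f ≡ 0 at y ∈ {6, 7}; g ≡ 0 at y ∈ {6, 8}; common: {6}.
  x = 3: f ≡ 0 at y ∈ ∅; g ≡ 0 at y ∈ {3, 7}; common: ∅.
  x = 4: f ≡ 0 at y ∈ {5, 6}; g ≡ 0 at y ∈ {2, 4}; common: ∅.
  x = 5: f ≡ 0 at y ∈ ∅; g ≡ 0 at y ∈ {6, 7}; common: ∅.
  x = 6: f ≡ 0 at y ∈ {1, 8}; g ≡ 0 at y ∈ ∅; common: ∅.
  x = 7: f ≡ 0 at y ∈ {1, 7}; g ≡ 0 at y ∈ {8}; common: ∅.
  x = 8: f ≡ 0 at y ∈ ∅; g ≡ 0 at y ∈ ∅; common: ∅.
  x = 9: f ≡ 0 at y ∈ ∅; g ≡ 0 at y ∈ ∅; common: ∅.
  x = 10: f ≡ 0 at y ∈ {0, 5}; g ≡ 0 at y ∈ {2}; common: ∅.
Collecting: common zeros = {(2, 6)}, so the count is 1.
Comparison with the Bézout bound: 1 ≤ 4 = deg(f)·deg(g), as expected for curves with no common component (the affine F_11-count falls short of the bound because intersections may lie at infinity, over extension fields, or carry multiplicity).


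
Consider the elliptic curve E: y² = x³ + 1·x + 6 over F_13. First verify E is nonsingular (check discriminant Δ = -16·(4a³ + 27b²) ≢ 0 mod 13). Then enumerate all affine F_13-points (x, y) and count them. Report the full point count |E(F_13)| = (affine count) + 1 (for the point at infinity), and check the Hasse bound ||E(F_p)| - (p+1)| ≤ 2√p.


Affine points = {(2, 4), (2, 9), (3, 6), (3, 7), (4, 3), (4, 10), (9, 4), (9, 9), (11, 3), (11, 10), (12, 2), (12, 11)}; affine count = 12; |E(F_13)| = 13.

Discriminant check: Δ ∝ 4a³ + 27b² = 4·1³ + 27·6² = 4·1 + 27·36 ≡ 1 (mod 13). Nonzero ⇒ E is nonsingular.
For each x ∈ F_13, compute rhs = x³ + 1·x + 6 mod 13, then count y ∈ F_13 with y² ≡ rhs.
  x = 0: rhs = 6, matching y values: none (0 points).
  x = 1: rhs = 8, matching y values: none (0 points).
  x = 2: rhs = 3, matching y values: 4, 9 (2 points).
  x = 3: rhs = 10, matching y values: 6, 7 (2 points).
  x = 4: rhs = 9, matching y values: 3, 10 (2 points).
  x = 5: rhs = 6, matching y values: none (0 points).
  x = 6: rhs = 7, matching y values: none (0 points).
  x = 7: rhs = 5, matching y values: none (0 points).
  x = 8: rhs = 6, matching y values: none (0 points).
  x = 9: rhs = 3, matching y values: 4, 9 (2 points).
  x = 10: rhs = 2, matching y values: none (0 points).
  x = 11: rhs = 9, matching y values: 3, 10 (2 points).
  x = 12: rhs = 4, matching y values: 2, 11 (2 points).
Total affine count: 12.
Full point count |E(F_13)| = 12 + 1 = 13.
Hasse bound: |13 − (13+1)| = |-1| = 1 ≤ 2√13 ≈ 7.2111 ✓.


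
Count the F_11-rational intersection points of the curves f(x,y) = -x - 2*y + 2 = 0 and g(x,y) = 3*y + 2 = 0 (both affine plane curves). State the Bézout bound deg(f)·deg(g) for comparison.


Common zeros: {(7, 3)}; count = 1; Bézout bound = 1.

deg(f) = 1, deg(g) = 1, so Bézout bound = 1.
Scan x ∈ F_11. For each x, list the y ∈ F_11 with f(x, y) ≡ 0 and those with g(x, y) ≡ 0 (mod 11); the common zeros in that column are the intersection.
  x = 0: f ≡ 0 at y ∈ {1}; g ≡ 0 at y ∈ {3}; common: ∅.
  x = 1: f ≡ 0 at y ∈ {6}; g ≡ 0 at y ∈ {3}; common: ∅.
  x = 2: f ≡ 0 at y ∈ {0}; g ≡ 0 at y ∈ {3}; common: ∅.
  x = 3: f ≡ 0 at y ∈ {5}; g ≡ 0 at y ∈ {3}; common: ∅.
  x = 4: f ≡ 0 at y ∈ {10}; g ≡ 0 at y ∈ {3}; common: ∅.
  x = 5: f ≡ 0 at y ∈ {4}; g ≡ 0 at y ∈ {3}; common: ∅.
  x = 6: f ≡ 0 at y ∈ {9}; g ≡ 0 at y ∈ {3}; common: ∅.
  x = 7: f ≡ 0 at y ∈ {3}; g ≡ 0 at y ∈ {3}; common: {3}.
  x = 8: f ≡ 0 at y ∈ {8}; g ≡ 0 at y ∈ {3}; common: ∅.
  x = 9: f ≡ 0 at y ∈ {2}; g ≡ 0 at y ∈ {3}; common: ∅.
  x = 10: f ≡ 0 at y ∈ {7}; g ≡ 0 at y ∈ {3}; common: ∅.
Collecting: common zeros = {(7, 3)}, so the count is 1.
Comparison with the Bézout bound: 1 ≤ 1 = deg(f)·deg(g), as expected for curves with no common component (the bound is attained).


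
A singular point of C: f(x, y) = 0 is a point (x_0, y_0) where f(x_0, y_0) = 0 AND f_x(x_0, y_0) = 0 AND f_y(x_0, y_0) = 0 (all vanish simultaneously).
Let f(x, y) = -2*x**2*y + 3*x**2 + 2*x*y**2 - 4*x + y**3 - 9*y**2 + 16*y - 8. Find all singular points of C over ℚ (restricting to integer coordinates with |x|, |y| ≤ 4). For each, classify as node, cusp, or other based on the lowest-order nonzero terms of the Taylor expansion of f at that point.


Singular points: {(2, 2)}; classification: node.

Compute partial derivatives:
  f_x = -4*x*y + 6*x + 2*y**2 - 4.
  f_y = -2*x**2 + 4*x*y + 3*y**2 - 18*y + 16.
Scan x_0 ∈ {−4, ..., 4}. For each x_0, f_y(x_0, y) is a polynomial in y; find its integer roots y ∈ {−4, ..., 4}, then test f_x and f at those candidates.
  x = -4: f_y(-4, y) = 3*y**2 - 34*y - 16; no integer root y with |y| ≤ 4.
  x = -3: f_y(-3, y) = 3*y**2 - 30*y - 2; no integer root y with |y| ≤ 4.
  x = -2: f_y(-2, y) = 3*y**2 - 26*y + 8; no integer root y with |y| ≤ 4.
  x = -1: f_y(-1, y) = 3*y**2 - 22*y + 14; no integer root y with |y| ≤ 4.
  x = 0: f_y(0, y) = 3*y**2 - 18*y + 16; no integer root y with |y| ≤ 4.
  x = 1: f_y(1, y) = 3*y**2 - 14*y + 14; no integer root y with |y| ≤ 4.
  x = 2: f_y(2, y) = 3*y**2 - 10*y + 8; vanishes at y ∈ {2}. (2, 2): f_x = 0, f = 0 — SINGULAR.
  x = 3: f_y(3, y) = 3*y**2 - 6*y - 2; no integer root y with |y| ≤ 4.
  x = 4: f_y(4, y) = 3*y**2 - 2*y - 16; vanishes at y ∈ {-2}. (4, -2): f_x = 60 ≠ 0.
Only singular point on the grid: (2, 2).
Classify: substitute x = 2 + u, y = 2 + v and expand: f = -2*u**2*v - u**2 + 2*u*v**2 + v**3 + v**2.
No constant or linear terms (consistent with a singular point). Quadratic part: -u**2 + v**2. Cubic part: -2*u**2*v + 2*u*v**2 + v**3.
The quadratic part v**2 - u**2 = (v − u)(v + u) splits into two distinct linear factors, so there are two distinct tangent lines y − 2 = ±(x − 2) — this is a node (ordinary double point).
Classification: node.


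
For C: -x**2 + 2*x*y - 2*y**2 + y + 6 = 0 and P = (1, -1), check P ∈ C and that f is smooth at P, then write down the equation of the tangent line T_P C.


Tangent line at P: -4*x + 7*y + 11 = 0.

Step 1: f(1, -1) = 0, so P lies on C.
Step 2: partial derivatives
  f_x(x, y) = -2*x + 2*y, f_y(x, y) = 2*x - 4*y + 1.
  f_x(P) = -4, f_y(P) = 7 (gradient nonzero, so P is smooth).
Step 3: tangent line at P: -4·(x − 1) + 7·(y − -1) = 0.
Expanding: -4*x + 7*y + 11 = 0.


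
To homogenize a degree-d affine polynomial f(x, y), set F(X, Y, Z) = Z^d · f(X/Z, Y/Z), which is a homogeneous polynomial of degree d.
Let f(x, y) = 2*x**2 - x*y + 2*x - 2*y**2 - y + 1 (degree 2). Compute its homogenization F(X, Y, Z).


F(X, Y, Z) = 2*X**2 - X*Y + 2*X*Z - 2*Y**2 - Y*Z + Z**2

deg(f) = 2.
Substitute x = X/Z, y = Y/Z into f, then multiply by Z^2.
  monomial 2·x^2·y^0 ↦ 2·X^2·Y^0·Z^0.
  monomial -1·x^1·y^1 ↦ -1·X^1·Y^1·Z^0.
  monomial 2·x^1·y^0 ↦ 2·X^1·Y^0·Z^1.
  monomial -2·x^0·y^2 ↦ -2·X^0·Y^2·Z^0.
  monomial -1·x^0·y^1 ↦ -1·X^0·Y^1·Z^1.
  monomial 1·x^0·y^0 ↦ 1·X^0·Y^0·Z^2.
Collecting: F(X, Y, Z) = 2*X**2 - X*Y + 2*X*Z - 2*Y**2 - Y*Z + Z**2.


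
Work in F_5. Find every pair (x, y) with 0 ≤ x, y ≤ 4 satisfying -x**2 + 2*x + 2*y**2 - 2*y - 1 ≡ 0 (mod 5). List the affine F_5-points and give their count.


Affine F_5-points: {(1, 0), (1, 1), (3, 2), (3, 4), (4, 2), (4, 4)}; count = 6.

For each of the 25 pairs (x, y) ∈ F_5², evaluate f(x, y) mod 5. Record the zeros.
  x = 0: [0↦4, 1↦4, 2↦3, 3↦1, 4↦3]  zeros at y ∈ ∅
  x = 1: [0↦0, 1↦0, 2↦4, 3↦2, 4↦4]  zeros at y ∈ {0, 1}
  x = 2: [0↦4, 1↦4, 2↦3, 3↦1, 4↦3]  zeros at y ∈ ∅
  x = 3: [0↦1, 1↦1, 2↦0, 3↦3, 4↦0]  zeros at y ∈ {2, 4}
  x = 4: [0↦1, 1↦1, 2↦0, 3↦3, 4↦0]  zeros at y ∈ {2, 4}
Collecting zeros: affine points = {(1, 0), (1, 1), (3, 2), (3, 4), (4, 2), (4, 4)}.
Total count |C(F_5)_aff| = 6.


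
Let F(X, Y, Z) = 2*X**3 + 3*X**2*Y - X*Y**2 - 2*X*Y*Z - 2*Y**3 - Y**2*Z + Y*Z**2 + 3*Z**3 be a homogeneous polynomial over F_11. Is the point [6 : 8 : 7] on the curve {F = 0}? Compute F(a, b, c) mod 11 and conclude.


F(6,8,7) ≡ 2 (mod 11); P is NOT on the curve.

Evaluate F(6, 8, 7) term-by-term (mod 11).
  2*X**3 ↦ 2·216·1·1 = 432
  3*X**2*Y ↦ 3·36·8·1 = 864
  -X*Y**2 ↦ -1·6·64·1 = -384
  -2*X*Y*Z ↦ -2·6·8·7 = -672
  -2*Y**3 ↦ -2·1·512·1 = -1024
  -Y**2*Z ↦ -1·1·64·7 = -448
  Y*Z**2 ↦ 1·1·8·49 = 392
  3*Z**3 ↦ 3·1·1·343 = 1029
Sum: F(6, 8, 7) = (432) + (864) + (-384) + (-672) + (-1024) + (-448) + (392) + (1029) = 189.
Reducing mod 11: 189 ≡ 2 (mod 11).
Since F(a, b, c) ≡ 2 ≠ 0 (mod 11), P does NOT lie on the curve.


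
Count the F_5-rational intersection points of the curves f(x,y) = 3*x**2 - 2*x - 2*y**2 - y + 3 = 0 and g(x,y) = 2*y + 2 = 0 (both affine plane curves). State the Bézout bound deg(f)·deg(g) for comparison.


Common zeros: {(2, 4)}; count = 1; Bézout bound = 2.

deg(f) = 2, deg(g) = 1, so Bézout bound = 2.
Scan x ∈ F_5. For each x, list the y ∈ F_5 with f(x, y) ≡ 0 and those with g(x, y) ≡ 0 (mod 5); the common zeros in that column are the intersection.
  x = 0: f ≡ 0 at y ∈ {1}; g ≡ 0 at y ∈ {4}; common: ∅.
  x = 1: f ≡ 0 at y ∈ ∅; g ≡ 0 at y ∈ {4}; common: ∅.
  x = 2: f ≡ 0 at y ∈ {3, 4}; g ≡ 0 at y ∈ {4}; common: {4}.
  x = 3: f ≡ 0 at y ∈ ∅; g ≡ 0 at y ∈ {4}; common: ∅.
  x = 4: f ≡ 0 at y ∈ {1}; g ≡ 0 at y ∈ {4}; common: ∅.
Collecting: common zeros = {(2, 4)}, so the count is 1.
Comparison with the Bézout bound: 1 ≤ 2 = deg(f)·deg(g), as expected for curves with no common component (the affine F_5-count falls short of the bound because intersections may lie at infinity, over extension fields, or carry multiplicity).


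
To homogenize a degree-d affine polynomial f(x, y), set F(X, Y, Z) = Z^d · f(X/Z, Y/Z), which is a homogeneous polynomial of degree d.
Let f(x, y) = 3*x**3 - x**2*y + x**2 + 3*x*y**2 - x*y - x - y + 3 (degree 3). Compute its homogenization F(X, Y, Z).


F(X, Y, Z) = 3*X**3 - X**2*Y + X**2*Z + 3*X*Y**2 - X*Y*Z - X*Z**2 - Y*Z**2 + 3*Z**3

deg(f) = 3.
Substitute x = X/Z, y = Y/Z into f, then multiply by Z^3.
  monomial 3·x^3·y^0 ↦ 3·X^3·Y^0·Z^0.
  monomial -1·x^2·y^1 ↦ -1·X^2·Y^1·Z^0.
  monomial 1·x^2·y^0 ↦ 1·X^2·Y^0·Z^1.
  monomial 3·x^1·y^2 ↦ 3·X^1·Y^2·Z^0.
  monomial -1·x^1·y^1 ↦ -1·X^1·Y^1·Z^1.
  monomial -1·x^1·y^0 ↦ -1·X^1·Y^0·Z^2.
  monomial -1·x^0·y^1 ↦ -1·X^0·Y^1·Z^2.
  monomial 3·x^0·y^0 ↦ 3·X^0·Y^0·Z^3.
Collecting: F(X, Y, Z) = 3*X**3 - X**2*Y + X**2*Z + 3*X*Y**2 - X*Y*Z - X*Z**2 - Y*Z**2 + 3*Z**3.


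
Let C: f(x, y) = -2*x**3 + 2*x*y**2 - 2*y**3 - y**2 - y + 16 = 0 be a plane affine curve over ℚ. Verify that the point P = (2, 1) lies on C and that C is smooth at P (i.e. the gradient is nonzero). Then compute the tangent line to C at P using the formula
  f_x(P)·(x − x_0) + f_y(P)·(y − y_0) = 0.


Tangent line at P: -22*x - y + 45 = 0.

Step 1: f(2, 1) = 0, so P lies on C.
Step 2: partial derivatives
  f_x(x, y) = -6*x**2 + 2*y**2, f_y(x, y) = 4*x*y - 6*y**2 - 2*y - 1.
  f_x(P) = -22, f_y(P) = -1 (gradient nonzero, so P is smooth).
Step 3: tangent line at P: -22·(x − 2) + -1·(y − 1) = 0.
Expanding: -22*x - y + 45 = 0.


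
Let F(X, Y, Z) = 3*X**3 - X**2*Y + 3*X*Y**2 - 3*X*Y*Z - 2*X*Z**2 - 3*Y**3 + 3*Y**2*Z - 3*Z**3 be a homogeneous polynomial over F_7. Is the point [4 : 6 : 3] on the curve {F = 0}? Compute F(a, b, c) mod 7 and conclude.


F(4,6,3) ≡ 3 (mod 7); P is NOT on the curve.

Evaluate F(4, 6, 3) term-by-term (mod 7).
  3*X**3 ↦ 3·64·1·1 = 192
  -X**2*Y ↦ -1·16·6·1 = -96
  3*X*Y**2 ↦ 3·4·36·1 = 432
  -3*X*Y*Z ↦ -3·4·6·3 = -216
  -2*X*Z**2 ↦ -2·4·1·9 = -72
  -3*Y**3 ↦ -3·1·216·1 = -648
  3*Y**2*Z ↦ 3·1·36·3 = 324
  -3*Z**3 ↦ -3·1·1·27 = -81
Sum: F(4, 6, 3) = (192) + (-96) + (432) + (-216) + (-72) + (-648) + (324) + (-81) = -165.
Reducing mod 7: -165 ≡ 3 (mod 7).
Since F(a, b, c) ≡ 3 ≠ 0 (mod 7), P does NOT lie on the curve.


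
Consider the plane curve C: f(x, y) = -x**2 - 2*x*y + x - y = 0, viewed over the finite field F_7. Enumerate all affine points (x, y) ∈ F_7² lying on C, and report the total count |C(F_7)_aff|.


Affine F_7-points: {(0, 0), (1, 0), (2, 1), (4, 1), (5, 2), (6, 2)}; count = 6.

For each of the 49 pairs (x, y) ∈ F_7², evaluate f(x, y) mod 7. Record the zeros.
  x = 0: [0↦0, 1↦6, 2↦5, 3↦4, 4↦3, 5↦2, 6↦1]  zeros at y ∈ {0}
  x = 1: [0↦0, 1↦4, 2↦1, 3↦5, 4↦2, 5↦6, 6↦3]  zeros at y ∈ {0}
  x = 2: [0↦5, 1↦0, 2↦2, 3↦4, 4↦6, 5↦1, 6↦3]  zeros at y ∈ {1}
  x = 3: [0↦1, 1↦1, 2↦1, 3↦1, 4↦1, 5↦1, 6↦1]  zeros at y ∈ ∅
  x = 4: [0↦2, 1↦0, 2↦5, 3↦3, 4↦1, 5↦6, 6↦4]  zeros at y ∈ {1}
  x = 5: [0↦1, 1↦4, 2↦0, 3↦3, 4↦6, 5↦2, 6↦5]  zeros at y ∈ {2}
  x = 6: [0↦5, 1↦6, 2↦0, 3↦1, 4↦2, 5↦3, 6↦4]  zeros at y ∈ {2}
Collecting zeros: affine points = {(0, 0), (1, 0), (2, 1), (4, 1), (5, 2), (6, 2)}.
Total count |C(F_7)_aff| = 6.


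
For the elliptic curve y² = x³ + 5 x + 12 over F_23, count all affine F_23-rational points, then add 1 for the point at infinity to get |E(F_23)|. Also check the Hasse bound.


Affine points = {(0, 9), (0, 14), (1, 8), (1, 15), (3, 10), (3, 13), (4, 2), (4, 21), (5, 1), (5, 22), (8, 9), (8, 14), (9, 2), (9, 21), (10, 2), (10, 21), (11, 8), (11, 15), (12, 11), (12, 12), (15, 9), (15, 14), (16, 5), (16, 18), (18, 0), (20, 4), (20, 19), (22, 11), (22, 12)}; affine count = 29; |E(F_23)| = 30.

Discriminant check: Δ ∝ 4a³ + 27b² = 4·5³ + 27·12² = 4·125 + 27·144 ≡ 18 (mod 23). Nonzero ⇒ E is nonsingular.
For each x ∈ F_23, compute rhs = x³ + 5·x + 12 mod 23, then count y ∈ F_23 with y² ≡ rhs.
  x = 0: rhs = 12, matching y values: 9, 14 (2 points).
  x = 1: rhs = 18, matching y values: 8, 15 (2 points).
  x = 2: rhs = 7, matching y values: none (0 points).
  x = 3: rhs = 8, matching y values: 10, 13 (2 points).
  x = 4: rhs = 4, matching y values: 2, 21 (2 points).
  x = 5: rhs = 1, matching y values: 1, 22 (2 points).
  x = 6: rhs = 5, matching y values: none (0 points).
  x = 7: rhs = 22, matching y values: none (0 points).
  x = 8: rhs = 12, matching y values: 9, 14 (2 points).
  x = 9: rhs = 4, matching y values: 2, 21 (2 points).
  x = 10: rhs = 4, matching y values: 2, 21 (2 points).
  x = 11: rhs = 18, matching y values: 8, 15 (2 points).
  x = 12: rhs = 6, matching y values: 11, 12 (2 points).
  x = 13: rhs = 20, matching y values: none (0 points).
  x = 14: rhs = 20, matching y values: none (0 points).
  x = 15: rhs = 12, matching y values: 9, 14 (2 points).
  x = 16: rhs = 2, matching y values: 5, 18 (2 points).
  x = 17: rhs = 19, matching y values: none (0 points).
  x = 18: rhs = 0, matching y values: 0 (1 points).
  x = 19: rhs = 20, matching y values: none (0 points).
  x = 20: rhs = 16, matching y values: 4, 19 (2 points).
  x = 21: rhs = 17, matching y values: none (0 points).
  x = 22: rhs = 6, matching y values: 11, 12 (2 points).
Total affine count: 29.
Full point count |E(F_23)| = 29 + 1 = 30.
Hasse bound: |30 − (23+1)| = |6| = 6 ≤ 2√23 ≈ 9.5917 ✓.


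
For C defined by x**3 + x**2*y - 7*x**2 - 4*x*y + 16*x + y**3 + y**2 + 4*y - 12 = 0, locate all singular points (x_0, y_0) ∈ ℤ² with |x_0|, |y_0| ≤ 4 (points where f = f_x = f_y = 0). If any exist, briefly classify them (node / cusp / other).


Singular points: {(2, 0)}; classification: node.

Compute partial derivatives:
  f_x = 3*x**2 + 2*x*y - 14*x - 4*y + 16.
  f_y = x**2 - 4*x + 3*y**2 + 2*y + 4.
Scan x_0 ∈ {−4, ..., 4}. For each x_0, f_y(x_0, y) is a polynomial in y; find its integer roots y ∈ {−4, ..., 4}, then test f_x and f at those candidates.
  x = -4: f_y(-4, y) = 3*y**2 + 2*y + 36; no integer root y with |y| ≤ 4.
  x = -3: f_y(-3, y) = 3*y**2 + 2*y + 25; no integer root y with |y| ≤ 4.
  x = -2: f_y(-2, y) = 3*y**2 + 2*y + 16; no integer root y with |y| ≤ 4.
  x = -1: f_y(-1, y) = 3*y**2 + 2*y + 9; no integer root y with |y| ≤ 4.
  x = 0: f_y(0, y) = 3*y**2 + 2*y + 4; no integer root y with |y| ≤ 4.
  x = 1: f_y(1, y) = 3*y**2 + 2*y + 1; no integer root y with |y| ≤ 4.
  x = 2: f_y(2, y) = 3*y**2 + 2*y; vanishes at y ∈ {0}. (2, 0): f_x = 0, f = 0 — SINGULAR.
  x = 3: f_y(3, y) = 3*y**2 + 2*y + 1; no integer root y with |y| ≤ 4.
  x = 4: f_y(4, y) = 3*y**2 + 2*y + 4; no integer root y with |y| ≤ 4.
Only singular point on the grid: (2, 0).
Classify: substitute x = 2 + u, y = 0 + v and expand: f = u**3 + u**2*v - u**2 + v**3 + v**2.
No constant or linear terms (consistent with a singular point). Quadratic part: -u**2 + v**2. Cubic part: u**3 + u**2*v + v**3.
The quadratic part v**2 - u**2 = (v − u)(v + u) splits into two distinct linear factors, so there are two distinct tangent lines y − 0 = ±(x − 2) — this is a node (ordinary double point).
Classification: node.
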